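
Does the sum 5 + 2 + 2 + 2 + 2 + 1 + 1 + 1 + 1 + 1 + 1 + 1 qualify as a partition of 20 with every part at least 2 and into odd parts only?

No

The parts sum to 20, and the condition 'every summand is at least 2' is violated.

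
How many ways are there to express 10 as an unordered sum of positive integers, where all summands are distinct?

10

Listing the qualifying partitions of 10:
10
1+9
2+8
3+7
1+2+7
4+6
1+3+6
1+4+5
2+3+5
1+2+3+4
That's 10 in total.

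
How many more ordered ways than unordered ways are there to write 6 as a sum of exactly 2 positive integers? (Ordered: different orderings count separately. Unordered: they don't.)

Ordered (compositions into 2 parts): C(5,1) = 5.
Unordered (partitions into 2 parts): 3.
Difference: 5 − 3 = 2.

2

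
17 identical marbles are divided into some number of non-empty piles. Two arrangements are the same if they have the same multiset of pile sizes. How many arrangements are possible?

297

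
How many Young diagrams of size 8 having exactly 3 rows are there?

5

They are:
6+1+1
5+2+1
4+3+1
4+2+2
3+3+2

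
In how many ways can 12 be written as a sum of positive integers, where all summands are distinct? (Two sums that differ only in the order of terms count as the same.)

15

The partitions of 12 that satisfy the conditions:
12
1+11
2+10
3+9
1+2+9
4+8
1+3+8
5+7
1+4+7
2+3+7
1+5+6
2+4+6
1+2+3+6
3+4+5
1+2+4+5
Counting gives 15.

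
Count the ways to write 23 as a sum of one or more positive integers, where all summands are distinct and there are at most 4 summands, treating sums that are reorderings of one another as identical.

84

Direct enumeration gives 84 partitions.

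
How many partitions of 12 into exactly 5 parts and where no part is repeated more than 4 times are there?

Listing the qualifying partitions of 12:
8,1,1,1,1
7,2,1,1,1
6,3,1,1,1
6,2,2,1,1
5,4,1,1,1
5,3,2,1,1
5,2,2,2,1
4,4,2,1,1
4,3,3,1,1
4,3,2,2,1
4,2,2,2,2
3,3,3,2,1
3,3,2,2,2

13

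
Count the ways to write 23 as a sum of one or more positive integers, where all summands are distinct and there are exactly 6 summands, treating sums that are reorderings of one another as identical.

Enumerating:
1, 2, 3, 4, 5, 8
1, 2, 3, 4, 6, 7

2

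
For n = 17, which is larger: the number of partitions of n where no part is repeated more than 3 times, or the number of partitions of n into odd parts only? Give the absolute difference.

Partitions of 17 where no part is repeated more than 3 times: 166.
Partitions of 17 into odd parts only: 38.
|166 − 38| = 128.

128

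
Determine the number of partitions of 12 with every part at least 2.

21

The partitions of 12 that satisfy the conditions:
12
10 + 2
9 + 3
8 + 4
8 + 2 + 2
7 + 5
7 + 3 + 2
6 + 6
6 + 4 + 2
6 + 3 + 3
6 + 2 + 2 + 2
5 + 5 + 2
5 + 4 + 3
5 + 3 + 2 + 2
4 + 4 + 4
4 + 4 + 2 + 2
4 + 3 + 3 + 2
4 + 2 + 2 + 2 + 2
3 + 3 + 3 + 3
3 + 3 + 2 + 2 + 2
2 + 2 + 2 + 2 + 2 + 2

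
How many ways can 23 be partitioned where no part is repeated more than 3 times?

A full systematic count gives 592.

592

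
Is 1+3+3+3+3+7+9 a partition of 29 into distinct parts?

The parts sum to 29, and the condition 'all summands are distinct' is violated.

No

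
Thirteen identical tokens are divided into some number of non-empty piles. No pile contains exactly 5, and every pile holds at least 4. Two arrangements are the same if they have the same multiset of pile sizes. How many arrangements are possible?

They are:
13
9 + 4
7 + 6

3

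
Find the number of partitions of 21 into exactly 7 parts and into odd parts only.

15

The partitions of 21 that satisfy the conditions:
1 + 1 + 1 + 1 + 1 + 1 + 15
1 + 1 + 1 + 1 + 1 + 3 + 13
1 + 1 + 1 + 1 + 1 + 5 + 11
1 + 1 + 1 + 1 + 3 + 3 + 11
1 + 1 + 1 + 1 + 1 + 7 + 9
1 + 1 + 1 + 1 + 3 + 5 + 9
1 + 1 + 1 + 3 + 3 + 3 + 9
1 + 1 + 1 + 1 + 3 + 7 + 7
1 + 1 + 1 + 1 + 5 + 5 + 7
1 + 1 + 1 + 3 + 3 + 5 + 7
1 + 1 + 3 + 3 + 3 + 3 + 7
1 + 1 + 1 + 3 + 5 + 5 + 5
1 + 1 + 3 + 3 + 3 + 5 + 5
1 + 3 + 3 + 3 + 3 + 3 + 5
3 + 3 + 3 + 3 + 3 + 3 + 3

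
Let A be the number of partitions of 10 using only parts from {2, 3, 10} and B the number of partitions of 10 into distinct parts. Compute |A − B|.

7

Partitions of 10 using only parts from {2, 3, 10}: 3.
Partitions of 10 into distinct parts: 10.
|3 − 10| = 7.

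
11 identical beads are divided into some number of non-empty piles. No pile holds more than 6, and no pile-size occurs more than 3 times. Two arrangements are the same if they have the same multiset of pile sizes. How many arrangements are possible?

27

There are too many to list fully; the first 12 (by largest part) are:
6,5
6,4,1
6,3,2
6,3,1,1
6,2,2,1
6,2,1,1,1
5,5,1
5,4,2
5,4,1,1
5,3,3
5,3,2,1
5,3,1,1,1
…and 15 more, for 27 total.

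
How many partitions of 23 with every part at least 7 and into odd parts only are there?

2

They are:
23
7 + 7 + 9
Counting gives 2.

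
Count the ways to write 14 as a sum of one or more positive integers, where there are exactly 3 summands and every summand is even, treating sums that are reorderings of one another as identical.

4

Enumerating:
10, 2, 2
8, 4, 2
6, 6, 2
6, 4, 4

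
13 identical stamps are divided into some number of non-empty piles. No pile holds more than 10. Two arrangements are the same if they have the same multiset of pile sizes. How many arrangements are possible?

Counting exhaustively, 97 partitions satisfy the conditions.

97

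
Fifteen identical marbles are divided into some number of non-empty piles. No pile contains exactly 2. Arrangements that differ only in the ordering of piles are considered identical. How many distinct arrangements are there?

Direct enumeration gives 75 partitions.

75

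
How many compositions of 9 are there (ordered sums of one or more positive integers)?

Each of the 8 gaps between 9 units is either a break or not: 2^8 = 256.

256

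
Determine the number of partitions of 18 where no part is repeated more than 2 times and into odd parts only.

They are:
17,1
15,3
13,5
13,3,1,1
11,7
11,5,1,1
11,3,3,1
9,9
9,7,1,1
9,5,3,1
7,7,3,1
7,5,5,1
7,5,3,3
5,5,3,3,1,1
That's 14 in total.

14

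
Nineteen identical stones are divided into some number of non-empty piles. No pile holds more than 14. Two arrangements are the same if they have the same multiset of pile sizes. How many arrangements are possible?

There are 478 such partitions.

478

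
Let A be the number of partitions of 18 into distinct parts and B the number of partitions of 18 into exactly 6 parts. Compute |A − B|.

Partitions of 18 into distinct parts: 46.
Partitions of 18 into exactly 6 parts: 58.
|46 − 58| = 12.

12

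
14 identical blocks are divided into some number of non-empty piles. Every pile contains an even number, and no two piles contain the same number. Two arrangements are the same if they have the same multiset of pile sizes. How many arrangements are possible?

5

The partitions of 14 that satisfy the conditions:
14
12 + 2
10 + 4
8 + 6
8 + 4 + 2
Counting gives 5.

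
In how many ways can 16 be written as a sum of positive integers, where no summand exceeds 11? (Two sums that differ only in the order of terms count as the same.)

219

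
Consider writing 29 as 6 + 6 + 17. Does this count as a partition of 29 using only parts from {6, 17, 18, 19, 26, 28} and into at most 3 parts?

The parts sum to 29, and the condition 'each summand belongs to {6, 17, 18, 19, 26, 28}' holds; the condition 'there are at most 3 summands' holds.

Yes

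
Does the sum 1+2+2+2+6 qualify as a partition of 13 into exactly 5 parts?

The parts sum to 13, and the condition 'there are exactly 5 summands' holds.

Yes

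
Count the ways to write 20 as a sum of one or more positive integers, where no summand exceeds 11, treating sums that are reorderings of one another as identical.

560

There are 560 such partitions.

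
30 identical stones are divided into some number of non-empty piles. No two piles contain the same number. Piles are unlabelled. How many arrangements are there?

Direct enumeration gives 296 partitions.

296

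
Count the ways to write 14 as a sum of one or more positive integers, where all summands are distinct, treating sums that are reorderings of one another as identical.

22

They are:
14
1, 13
2, 12
3, 11
1, 2, 11
4, 10
1, 3, 10
5, 9
1, 4, 9
2, 3, 9
6, 8
1, 5, 8
2, 4, 8
1, 2, 3, 8
1, 6, 7
2, 5, 7
3, 4, 7
1, 2, 4, 7
3, 5, 6
1, 2, 5, 6
1, 3, 4, 6
2, 3, 4, 5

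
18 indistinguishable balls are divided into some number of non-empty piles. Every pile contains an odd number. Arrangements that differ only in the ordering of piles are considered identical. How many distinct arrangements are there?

46

There are too many to list fully; the first 12 (by largest part) are:
17,1
15,3
15,1,1,1
13,5
13,3,1,1
13,1,1,1,1,1
11,7
11,5,1,1
11,3,3,1
11,3,1,1,1,1
11,1,1,1,1,1,1,1
9,9
…and 34 more, for 46 total.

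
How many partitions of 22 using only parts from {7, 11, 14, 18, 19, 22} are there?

2

The partitions of 22 that satisfy the conditions:
22
11, 11
That's 2 in total.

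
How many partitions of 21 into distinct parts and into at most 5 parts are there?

Counting exhaustively, 75 partitions satisfy the conditions.

75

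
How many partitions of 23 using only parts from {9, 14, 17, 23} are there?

2

Listing the qualifying partitions of 23:
23
14, 9
That's 2 in total.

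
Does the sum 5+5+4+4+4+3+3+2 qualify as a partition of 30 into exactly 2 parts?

No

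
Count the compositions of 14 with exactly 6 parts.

By stars and bars with positive parts, the count is C(13,5) = 1287.

1287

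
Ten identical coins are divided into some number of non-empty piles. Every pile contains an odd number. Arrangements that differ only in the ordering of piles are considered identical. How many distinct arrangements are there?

10

The partitions of 10 that satisfy the conditions:
9 + 1
7 + 3
7 + 1 + 1 + 1
5 + 5
5 + 3 + 1 + 1
5 + 1 + 1 + 1 + 1 + 1
3 + 3 + 3 + 1
3 + 3 + 1 + 1 + 1 + 1
3 + 1 + 1 + 1 + 1 + 1 + 1 + 1
1 + 1 + 1 + 1 + 1 + 1 + 1 + 1 + 1 + 1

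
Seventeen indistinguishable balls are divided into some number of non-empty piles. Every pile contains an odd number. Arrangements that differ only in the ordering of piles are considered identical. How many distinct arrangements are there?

38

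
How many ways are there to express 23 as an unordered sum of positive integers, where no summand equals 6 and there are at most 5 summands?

Direct enumeration gives 219 partitions.

219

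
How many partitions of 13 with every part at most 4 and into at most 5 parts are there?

9

They are:
4,4,4,1
4,4,3,2
4,4,3,1,1
4,4,2,2,1
4,3,3,3
4,3,3,2,1
4,3,2,2,2
3,3,3,3,1
3,3,3,2,2
Counting gives 9.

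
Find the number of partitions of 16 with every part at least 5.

6

Listing the qualifying partitions of 16:
16
11+5
10+6
9+7
8+8
6+5+5
That's 6 in total.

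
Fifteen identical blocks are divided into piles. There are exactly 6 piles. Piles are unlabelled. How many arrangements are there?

26

A partial list (first 12 by largest part):
10+1+1+1+1+1
9+2+1+1+1+1
8+3+1+1+1+1
8+2+2+1+1+1
7+4+1+1+1+1
7+3+2+1+1+1
7+2+2+2+1+1
6+5+1+1+1+1
6+4+2+1+1+1
6+3+3+1+1+1
6+3+2+2+1+1
6+2+2+2+2+1
…and 14 more, for 26 total.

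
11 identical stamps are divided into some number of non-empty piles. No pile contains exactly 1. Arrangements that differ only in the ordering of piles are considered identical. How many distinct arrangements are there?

14

They are:
11
2,9
3,8
4,7
2,2,7
5,6
2,3,6
2,4,5
3,3,5
2,2,2,5
3,4,4
2,2,3,4
2,3,3,3
2,2,2,2,3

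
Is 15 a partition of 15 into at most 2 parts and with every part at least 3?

Yes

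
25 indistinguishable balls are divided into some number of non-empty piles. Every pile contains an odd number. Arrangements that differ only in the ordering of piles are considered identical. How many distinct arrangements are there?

A full systematic count gives 142.

142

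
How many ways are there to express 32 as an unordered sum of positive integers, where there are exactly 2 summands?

Enumerating:
31, 1
30, 2
29, 3
28, 4
27, 5
26, 6
25, 7
24, 8
23, 9
22, 10
21, 11
20, 12
19, 13
18, 14
17, 15
16, 16

16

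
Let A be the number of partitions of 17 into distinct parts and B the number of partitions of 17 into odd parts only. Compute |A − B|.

Partitions of 17 into distinct parts: 38.
Partitions of 17 into odd parts only: 38.
|38 − 38| = 0.

0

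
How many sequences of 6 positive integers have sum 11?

Equivalently, choose which 5 of the 10 gaps become plus signs: C(10,5) = 252.

252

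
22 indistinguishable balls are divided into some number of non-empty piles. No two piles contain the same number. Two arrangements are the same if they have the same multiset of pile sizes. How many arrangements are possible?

Systematic enumeration (by largest part, then next-largest, …) yields 89.

89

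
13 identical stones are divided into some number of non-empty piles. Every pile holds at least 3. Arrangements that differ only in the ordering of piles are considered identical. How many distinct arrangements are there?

10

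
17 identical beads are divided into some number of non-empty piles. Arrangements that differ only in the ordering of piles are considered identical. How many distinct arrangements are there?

297

There are 297 such partitions.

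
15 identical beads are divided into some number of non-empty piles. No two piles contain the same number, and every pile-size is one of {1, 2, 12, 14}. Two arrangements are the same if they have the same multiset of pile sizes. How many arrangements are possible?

They are:
14,1
12,2,1

2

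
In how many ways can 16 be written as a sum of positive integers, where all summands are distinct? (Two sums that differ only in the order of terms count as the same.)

A partial list (first 12 by largest part):
16
15, 1
14, 2
13, 3
13, 2, 1
12, 4
12, 3, 1
11, 5
11, 4, 1
11, 3, 2
10, 6
10, 5, 1
…and 20 more, for 32 total.

32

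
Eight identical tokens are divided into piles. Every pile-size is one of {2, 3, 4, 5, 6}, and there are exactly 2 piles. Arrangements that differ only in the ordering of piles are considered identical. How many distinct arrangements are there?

The partitions of 8 that satisfy the conditions:
2, 6
3, 5
4, 4
That's 3 in total.

3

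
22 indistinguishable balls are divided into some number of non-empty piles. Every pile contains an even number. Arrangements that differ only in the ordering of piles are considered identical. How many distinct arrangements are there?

56

A partial list (first 12 by largest part):
22
20,2
18,4
18,2,2
16,6
16,4,2
16,2,2,2
14,8
14,6,2
14,4,4
14,4,2,2
14,2,2,2,2
…and 44 more, for 56 total.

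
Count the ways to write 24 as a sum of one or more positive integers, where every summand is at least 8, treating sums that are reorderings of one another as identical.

Enumerating:
24
16, 8
15, 9
14, 10
13, 11
12, 12
8, 8, 8
Counting gives 7.

7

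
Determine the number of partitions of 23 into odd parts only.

Counting exhaustively, 104 partitions satisfy the conditions.

104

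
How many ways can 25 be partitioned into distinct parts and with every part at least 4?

A partial list (first 12 by largest part):
25
21,4
20,5
19,6
18,7
17,8
16,9
16,5,4
15,10
15,6,4
14,11
14,7,4
…and 15 more, for 27 total.

27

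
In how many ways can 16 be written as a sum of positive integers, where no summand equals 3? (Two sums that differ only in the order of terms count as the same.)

Direct enumeration gives 130 partitions.

130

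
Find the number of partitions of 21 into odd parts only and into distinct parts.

8

Enumerating:
21
17+3+1
15+5+1
13+7+1
13+5+3
11+9+1
11+7+3
9+7+5
That's 8 in total.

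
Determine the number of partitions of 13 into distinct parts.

18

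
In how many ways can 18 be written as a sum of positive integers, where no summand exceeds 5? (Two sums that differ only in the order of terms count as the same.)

Systematic enumeration (by largest part, then next-largest, …) yields 141.

141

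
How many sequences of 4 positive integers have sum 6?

10

Equivalently, choose which 3 of the 5 gaps become plus signs: C(5,3) = 10.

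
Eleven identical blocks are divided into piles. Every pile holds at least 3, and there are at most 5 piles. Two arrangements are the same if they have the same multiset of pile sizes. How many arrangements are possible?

6

They are:
11
3,8
4,7
5,6
3,3,5
3,4,4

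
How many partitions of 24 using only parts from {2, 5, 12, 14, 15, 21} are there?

The partitions of 24 that satisfy the conditions:
15+5+2+2
14+5+5
14+2+2+2+2+2
12+12
12+5+5+2
12+2+2+2+2+2+2
5+5+5+5+2+2
5+5+2+2+2+2+2+2+2
2+2+2+2+2+2+2+2+2+2+2+2
Counting gives 9.

9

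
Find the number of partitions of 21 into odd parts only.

76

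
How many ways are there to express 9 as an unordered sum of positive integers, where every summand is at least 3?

The partitions of 9 that satisfy the conditions:
9
6+3
5+4
3+3+3
That's 4 in total.

4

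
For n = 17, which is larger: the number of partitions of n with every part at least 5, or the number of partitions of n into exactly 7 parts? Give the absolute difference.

31

Partitions of 17 with every part at least 5: 7.
Partitions of 17 into exactly 7 parts: 38.
|7 − 38| = 31.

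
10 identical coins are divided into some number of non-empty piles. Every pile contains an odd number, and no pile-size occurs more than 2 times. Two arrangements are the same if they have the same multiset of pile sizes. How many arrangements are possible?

4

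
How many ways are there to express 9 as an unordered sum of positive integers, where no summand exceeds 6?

26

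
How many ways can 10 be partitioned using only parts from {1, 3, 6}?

6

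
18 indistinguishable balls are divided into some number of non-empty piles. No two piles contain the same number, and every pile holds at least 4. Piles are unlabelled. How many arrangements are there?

9

They are:
18
4,14
5,13
6,12
7,11
8,10
4,5,9
4,6,8
5,6,7
Counting gives 9.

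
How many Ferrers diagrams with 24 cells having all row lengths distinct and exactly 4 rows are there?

47

A partial list (first 12 by largest part):
18+3+2+1
17+4+2+1
16+5+2+1
16+4+3+1
15+6+2+1
15+5+3+1
15+4+3+2
14+7+2+1
14+6+3+1
14+5+4+1
14+5+3+2
13+8+2+1
…and 35 more, for 47 total.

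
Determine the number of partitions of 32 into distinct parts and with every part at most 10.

36

A partial list (first 12 by largest part):
5+8+9+10
1+4+8+9+10
2+3+8+9+10
6+7+9+10
1+5+7+9+10
2+4+7+9+10
1+2+3+7+9+10
2+5+6+9+10
3+4+6+9+10
1+2+4+6+9+10
1+3+4+5+9+10
1+6+7+8+10
…and 24 more, for 36 total.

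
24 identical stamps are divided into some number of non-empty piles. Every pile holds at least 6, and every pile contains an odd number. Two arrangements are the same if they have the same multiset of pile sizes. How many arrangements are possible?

3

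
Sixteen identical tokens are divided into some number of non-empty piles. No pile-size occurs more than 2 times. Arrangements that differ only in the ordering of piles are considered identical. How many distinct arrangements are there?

A full systematic count gives 89.

89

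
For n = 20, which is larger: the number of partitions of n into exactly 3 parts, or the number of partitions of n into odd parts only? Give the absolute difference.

Partitions of 20 into exactly 3 parts: 33.
Partitions of 20 into odd parts only: 64.
|33 − 64| = 31.

31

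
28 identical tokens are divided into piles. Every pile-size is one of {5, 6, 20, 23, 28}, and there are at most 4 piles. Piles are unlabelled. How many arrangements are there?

2

The partitions of 28 that satisfy the conditions:
28
23 + 5
That's 2 in total.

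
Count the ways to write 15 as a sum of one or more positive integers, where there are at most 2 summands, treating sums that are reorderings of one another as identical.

The partitions of 15 that satisfy the conditions:
15
14 + 1
13 + 2
12 + 3
11 + 4
10 + 5
9 + 6
8 + 7
Counting gives 8.

8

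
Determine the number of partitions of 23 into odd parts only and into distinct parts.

9

Listing the qualifying partitions of 23:
23
19+3+1
17+5+1
15+7+1
15+5+3
13+9+1
13+7+3
11+9+3
11+7+5
Counting gives 9.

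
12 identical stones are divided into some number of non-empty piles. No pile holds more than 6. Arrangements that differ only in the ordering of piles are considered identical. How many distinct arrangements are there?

A partial list (first 12 by largest part):
6,6
6,5,1
6,4,2
6,4,1,1
6,3,3
6,3,2,1
6,3,1,1,1
6,2,2,2
6,2,2,1,1
6,2,1,1,1,1
6,1,1,1,1,1,1
5,5,2
…and 46 more, for 58 total.

58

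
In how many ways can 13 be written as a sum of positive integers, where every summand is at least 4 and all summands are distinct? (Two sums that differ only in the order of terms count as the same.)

The partitions of 13 that satisfy the conditions:
13
4,9
5,8
6,7

4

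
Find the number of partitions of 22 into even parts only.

A partial list (first 12 by largest part):
22
20 + 2
18 + 4
18 + 2 + 2
16 + 6
16 + 4 + 2
16 + 2 + 2 + 2
14 + 8
14 + 6 + 2
14 + 4 + 4
14 + 4 + 2 + 2
14 + 2 + 2 + 2 + 2
…and 44 more, for 56 total.

56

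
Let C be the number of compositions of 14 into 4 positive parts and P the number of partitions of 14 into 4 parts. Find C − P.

263

Ordered (compositions into 4 parts): C(13,3) = 286.
Partitions of 14 into exactly 4 parts: 23.
Difference: 286 − 23 = 263.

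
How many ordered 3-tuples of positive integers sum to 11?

Equivalently, choose which 2 of the 10 gaps become plus signs: C(10,2) = 45.

45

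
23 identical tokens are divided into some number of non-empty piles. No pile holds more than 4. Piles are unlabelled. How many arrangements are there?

A full systematic count gives 150.

150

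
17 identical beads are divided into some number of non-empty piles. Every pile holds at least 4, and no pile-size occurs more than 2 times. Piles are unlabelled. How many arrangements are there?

Enumerating:
17
13 + 4
12 + 5
11 + 6
10 + 7
9 + 8
9 + 4 + 4
8 + 5 + 4
7 + 6 + 4
7 + 5 + 5
6 + 6 + 5
That's 11 in total.

11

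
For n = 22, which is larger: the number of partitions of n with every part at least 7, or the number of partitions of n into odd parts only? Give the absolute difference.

82

Partitions of 22 with every part at least 7: 7.
Partitions of 22 into odd parts only: 89.
|7 − 89| = 82.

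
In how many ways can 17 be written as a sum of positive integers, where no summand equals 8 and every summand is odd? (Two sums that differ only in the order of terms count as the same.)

A partial list (first 12 by largest part):
17
15,1,1
13,3,1
13,1,1,1,1
11,5,1
11,3,3
11,3,1,1,1
11,1,1,1,1,1,1
9,7,1
9,5,3
9,5,1,1,1
9,3,3,1,1
…and 26 more, for 38 total.

38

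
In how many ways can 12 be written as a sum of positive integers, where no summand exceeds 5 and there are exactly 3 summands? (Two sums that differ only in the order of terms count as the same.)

Listing the qualifying partitions of 12:
5,5,2
5,4,3
4,4,4
Counting gives 3.

3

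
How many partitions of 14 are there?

135

There are 135 such partitions.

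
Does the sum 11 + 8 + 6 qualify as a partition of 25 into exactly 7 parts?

The parts sum to 25, and the condition 'there are exactly 7 summands' is violated.

No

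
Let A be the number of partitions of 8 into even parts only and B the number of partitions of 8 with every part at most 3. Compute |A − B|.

5

Partitions of 8 into even parts only: 5.
Partitions of 8 with every part at most 3: 10.
|5 − 10| = 5.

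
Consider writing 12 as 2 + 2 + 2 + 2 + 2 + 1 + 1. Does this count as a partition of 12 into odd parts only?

The parts sum to 12, and the condition 'every summand is odd' is violated.

No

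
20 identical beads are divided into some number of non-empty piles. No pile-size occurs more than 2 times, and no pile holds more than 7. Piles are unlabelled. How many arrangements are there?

65

There are too many to list fully; the first 12 (by largest part) are:
7+7+6
7+7+5+1
7+7+4+2
7+7+4+1+1
7+7+3+3
7+7+3+2+1
7+7+2+2+1+1
7+6+6+1
7+6+5+2
7+6+5+1+1
7+6+4+3
7+6+4+2+1
…and 53 more, for 65 total.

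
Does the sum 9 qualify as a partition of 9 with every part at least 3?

The parts sum to 9, and the condition 'every summand is at least 3' holds.

Yes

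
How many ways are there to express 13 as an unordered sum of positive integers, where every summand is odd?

Enumerating:
13
11 + 1 + 1
9 + 3 + 1
9 + 1 + 1 + 1 + 1
7 + 5 + 1
7 + 3 + 3
7 + 3 + 1 + 1 + 1
7 + 1 + 1 + 1 + 1 + 1 + 1
5 + 5 + 3
5 + 5 + 1 + 1 + 1
5 + 3 + 3 + 1 + 1
5 + 3 + 1 + 1 + 1 + 1 + 1
5 + 1 + 1 + 1 + 1 + 1 + 1 + 1 + 1
3 + 3 + 3 + 3 + 1
3 + 3 + 3 + 1 + 1 + 1 + 1
3 + 3 + 1 + 1 + 1 + 1 + 1 + 1 + 1
3 + 1 + 1 + 1 + 1 + 1 + 1 + 1 + 1 + 1 + 1
1 + 1 + 1 + 1 + 1 + 1 + 1 + 1 + 1 + 1 + 1 + 1 + 1

18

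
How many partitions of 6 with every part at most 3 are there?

Enumerating:
3 + 3
1 + 2 + 3
1 + 1 + 1 + 3
2 + 2 + 2
1 + 1 + 2 + 2
1 + 1 + 1 + 1 + 2
1 + 1 + 1 + 1 + 1 + 1

7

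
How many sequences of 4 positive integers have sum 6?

10

A composition of 6 into 4 positive parts is chosen by placing 3 dividers among the 5 gaps between 6 units: C(5,3) = 10.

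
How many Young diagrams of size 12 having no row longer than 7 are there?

65

A partial list (first 12 by largest part):
7, 5
7, 4, 1
7, 3, 2
7, 3, 1, 1
7, 2, 2, 1
7, 2, 1, 1, 1
7, 1, 1, 1, 1, 1
6, 6
6, 5, 1
6, 4, 2
6, 4, 1, 1
6, 3, 3
…and 53 more, for 65 total.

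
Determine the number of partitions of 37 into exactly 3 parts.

114

Direct enumeration gives 114 partitions.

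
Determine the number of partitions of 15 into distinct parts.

27

There are too many to list fully; the first 12 (by largest part) are:
15
1, 14
2, 13
3, 12
1, 2, 12
4, 11
1, 3, 11
5, 10
1, 4, 10
2, 3, 10
6, 9
1, 5, 9
…and 15 more, for 27 total.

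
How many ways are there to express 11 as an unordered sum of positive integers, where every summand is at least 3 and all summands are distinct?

4

They are:
11
8+3
7+4
6+5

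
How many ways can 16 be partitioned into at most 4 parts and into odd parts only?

13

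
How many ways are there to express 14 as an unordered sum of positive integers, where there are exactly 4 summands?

23

They are:
1, 1, 1, 11
1, 1, 2, 10
1, 1, 3, 9
1, 2, 2, 9
1, 1, 4, 8
1, 2, 3, 8
2, 2, 2, 8
1, 1, 5, 7
1, 2, 4, 7
1, 3, 3, 7
2, 2, 3, 7
1, 1, 6, 6
1, 2, 5, 6
1, 3, 4, 6
2, 2, 4, 6
2, 3, 3, 6
1, 3, 5, 5
2, 2, 5, 5
1, 4, 4, 5
2, 3, 4, 5
3, 3, 3, 5
2, 4, 4, 4
3, 3, 4, 4
That's 23 in total.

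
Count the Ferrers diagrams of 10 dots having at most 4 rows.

23

The partitions of 10 that satisfy the conditions:
10
9+1
8+2
8+1+1
7+3
7+2+1
7+1+1+1
6+4
6+3+1
6+2+2
6+2+1+1
5+5
5+4+1
5+3+2
5+3+1+1
5+2+2+1
4+4+2
4+4+1+1
4+3+3
4+3+2+1
4+2+2+2
3+3+3+1
3+3+2+2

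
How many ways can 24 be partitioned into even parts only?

A full systematic count gives 77.

77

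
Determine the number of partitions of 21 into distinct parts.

76

Systematic enumeration (by largest part, then next-largest, …) yields 76.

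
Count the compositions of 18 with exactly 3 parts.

A composition of 18 into 3 positive parts is chosen by placing 2 dividers among the 17 gaps between 18 units: C(17,2) = 136.

136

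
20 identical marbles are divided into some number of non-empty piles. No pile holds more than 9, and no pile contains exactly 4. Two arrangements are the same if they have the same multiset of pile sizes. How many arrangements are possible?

Direct enumeration gives 287 partitions.

287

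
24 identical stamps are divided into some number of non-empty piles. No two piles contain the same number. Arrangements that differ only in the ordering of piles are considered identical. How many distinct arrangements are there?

Enumerating by decreasing first part gives 122 partitions in all.

122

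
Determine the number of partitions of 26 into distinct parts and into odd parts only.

They are:
1,25
3,23
5,21
7,19
9,17
1,3,5,17
11,15
1,3,7,15
1,3,9,13
1,5,7,13
1,5,9,11
3,5,7,11
That's 12 in total.

12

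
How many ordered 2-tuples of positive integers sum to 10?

9

Place 1 bars in the 9 internal gaps of a row of 10 dots: C(9,1) = 9.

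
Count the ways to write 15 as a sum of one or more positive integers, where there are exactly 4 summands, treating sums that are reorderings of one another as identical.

A partial list (first 12 by largest part):
12,1,1,1
11,2,1,1
10,3,1,1
10,2,2,1
9,4,1,1
9,3,2,1
9,2,2,2
8,5,1,1
8,4,2,1
8,3,3,1
8,3,2,2
7,6,1,1
…and 15 more, for 27 total.

27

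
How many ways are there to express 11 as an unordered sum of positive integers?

56

There are too many to list fully; the first 12 (by largest part) are:
11
10,1
9,2
9,1,1
8,3
8,2,1
8,1,1,1
7,4
7,3,1
7,2,2
7,2,1,1
7,1,1,1,1
…and 44 more, for 56 total.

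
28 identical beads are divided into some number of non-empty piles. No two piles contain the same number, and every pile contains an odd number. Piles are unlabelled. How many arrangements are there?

16

The partitions of 28 that satisfy the conditions:
27,1
25,3
23,5
21,7
19,9
19,5,3,1
17,11
17,7,3,1
15,13
15,9,3,1
15,7,5,1
13,11,3,1
13,9,5,1
13,7,5,3
11,9,7,1
11,9,5,3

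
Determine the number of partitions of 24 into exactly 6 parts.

199

There are 199 such partitions.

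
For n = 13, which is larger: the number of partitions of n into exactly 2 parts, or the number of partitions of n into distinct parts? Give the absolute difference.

Partitions of 13 into exactly 2 parts: 6.
Partitions of 13 into distinct parts: 18.
|6 − 18| = 12.

12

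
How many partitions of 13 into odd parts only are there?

18

Listing the qualifying partitions of 13:
13
11 + 1 + 1
9 + 3 + 1
9 + 1 + 1 + 1 + 1
7 + 5 + 1
7 + 3 + 3
7 + 3 + 1 + 1 + 1
7 + 1 + 1 + 1 + 1 + 1 + 1
5 + 5 + 3
5 + 5 + 1 + 1 + 1
5 + 3 + 3 + 1 + 1
5 + 3 + 1 + 1 + 1 + 1 + 1
5 + 1 + 1 + 1 + 1 + 1 + 1 + 1 + 1
3 + 3 + 3 + 3 + 1
3 + 3 + 3 + 1 + 1 + 1 + 1
3 + 3 + 1 + 1 + 1 + 1 + 1 + 1 + 1
3 + 1 + 1 + 1 + 1 + 1 + 1 + 1 + 1 + 1 + 1
1 + 1 + 1 + 1 + 1 + 1 + 1 + 1 + 1 + 1 + 1 + 1 + 1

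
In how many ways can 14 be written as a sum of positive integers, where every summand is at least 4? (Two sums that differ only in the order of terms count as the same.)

The partitions of 14 that satisfy the conditions:
14
4,10
5,9
6,8
7,7
4,4,6
4,5,5

7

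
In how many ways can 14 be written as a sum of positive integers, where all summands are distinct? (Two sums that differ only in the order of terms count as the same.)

22

Listing the qualifying partitions of 14:
14
13 + 1
12 + 2
11 + 3
11 + 2 + 1
10 + 4
10 + 3 + 1
9 + 5
9 + 4 + 1
9 + 3 + 2
8 + 6
8 + 5 + 1
8 + 4 + 2
8 + 3 + 2 + 1
7 + 6 + 1
7 + 5 + 2
7 + 4 + 3
7 + 4 + 2 + 1
6 + 5 + 3
6 + 5 + 2 + 1
6 + 4 + 3 + 1
5 + 4 + 3 + 2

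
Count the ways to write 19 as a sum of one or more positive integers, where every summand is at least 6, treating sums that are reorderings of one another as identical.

6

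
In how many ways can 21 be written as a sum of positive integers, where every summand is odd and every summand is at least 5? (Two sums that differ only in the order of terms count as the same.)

4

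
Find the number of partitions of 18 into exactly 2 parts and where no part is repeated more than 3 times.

9

The partitions of 18 that satisfy the conditions:
17+1
16+2
15+3
14+4
13+5
12+6
11+7
10+8
9+9
That's 9 in total.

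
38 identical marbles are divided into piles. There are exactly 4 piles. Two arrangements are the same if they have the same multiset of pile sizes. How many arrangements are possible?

411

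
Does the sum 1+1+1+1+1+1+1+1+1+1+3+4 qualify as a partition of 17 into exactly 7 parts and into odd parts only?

The parts sum to 17, and the condition 'there are exactly 7 summands' is violated.

No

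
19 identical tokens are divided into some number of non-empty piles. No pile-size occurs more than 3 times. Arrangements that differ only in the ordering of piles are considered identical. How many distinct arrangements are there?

258

Counting exhaustively, 258 partitions satisfy the conditions.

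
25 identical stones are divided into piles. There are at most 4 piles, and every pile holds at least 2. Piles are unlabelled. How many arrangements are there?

Systematic enumeration (by largest part, then next-largest, …) yields 124.

124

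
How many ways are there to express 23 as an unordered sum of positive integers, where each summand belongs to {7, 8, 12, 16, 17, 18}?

Listing the qualifying partitions of 23:
16,7
8,8,7
Counting gives 2.

2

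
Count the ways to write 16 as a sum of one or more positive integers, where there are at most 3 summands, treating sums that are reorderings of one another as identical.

There are too many to list fully; the first 12 (by largest part) are:
16
15, 1
14, 2
14, 1, 1
13, 3
13, 2, 1
12, 4
12, 3, 1
12, 2, 2
11, 5
11, 4, 1
11, 3, 2
…and 18 more, for 30 total.

30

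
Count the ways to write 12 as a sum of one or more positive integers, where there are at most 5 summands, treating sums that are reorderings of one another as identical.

47

There are too many to list fully; the first 12 (by largest part) are:
12
11+1
10+2
10+1+1
9+3
9+2+1
9+1+1+1
8+4
8+3+1
8+2+2
8+2+1+1
8+1+1+1+1
…and 35 more, for 47 total.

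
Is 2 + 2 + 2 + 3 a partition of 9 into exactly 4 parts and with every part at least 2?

The parts sum to 9, and the condition 'there are exactly 4 summands' holds; the condition 'every summand is at least 2' holds.

Yes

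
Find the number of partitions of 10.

A partial list (first 12 by largest part):
10
9, 1
8, 2
8, 1, 1
7, 3
7, 2, 1
7, 1, 1, 1
6, 4
6, 3, 1
6, 2, 2
6, 2, 1, 1
6, 1, 1, 1, 1
…and 30 more, for 42 total.

42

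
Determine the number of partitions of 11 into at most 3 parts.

The partitions of 11 that satisfy the conditions:
11
10 + 1
9 + 2
9 + 1 + 1
8 + 3
8 + 2 + 1
7 + 4
7 + 3 + 1
7 + 2 + 2
6 + 5
6 + 4 + 1
6 + 3 + 2
5 + 5 + 1
5 + 4 + 2
5 + 3 + 3
4 + 4 + 3

16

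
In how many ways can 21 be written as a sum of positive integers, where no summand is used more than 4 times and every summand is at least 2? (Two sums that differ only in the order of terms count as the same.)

147

A full systematic count gives 147.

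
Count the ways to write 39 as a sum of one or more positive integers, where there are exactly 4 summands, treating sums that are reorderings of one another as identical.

441

Direct enumeration gives 441 partitions.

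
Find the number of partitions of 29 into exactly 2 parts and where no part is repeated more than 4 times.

14

The partitions of 29 that satisfy the conditions:
28 + 1
27 + 2
26 + 3
25 + 4
24 + 5
23 + 6
22 + 7
21 + 8
20 + 9
19 + 10
18 + 11
17 + 12
16 + 13
15 + 14
Counting gives 14.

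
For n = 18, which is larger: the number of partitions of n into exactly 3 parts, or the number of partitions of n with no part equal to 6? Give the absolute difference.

Partitions of 18 into exactly 3 parts: 27.
Partitions of 18 with no part equal to 6: 308.
|27 − 308| = 281.

281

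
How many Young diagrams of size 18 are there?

385

There are 385 such partitions.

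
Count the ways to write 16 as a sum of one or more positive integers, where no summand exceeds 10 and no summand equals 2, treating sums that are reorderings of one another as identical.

84

A full systematic count gives 84.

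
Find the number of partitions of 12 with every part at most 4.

34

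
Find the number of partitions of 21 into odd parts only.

76

Systematic enumeration (by largest part, then next-largest, …) yields 76.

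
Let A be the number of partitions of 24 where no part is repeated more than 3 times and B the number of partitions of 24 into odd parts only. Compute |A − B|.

600

Partitions of 24 where no part is repeated more than 3 times: 722.
Partitions of 24 into odd parts only: 122.
|722 − 122| = 600.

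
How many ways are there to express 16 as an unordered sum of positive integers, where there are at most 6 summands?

136

Direct enumeration gives 136 partitions.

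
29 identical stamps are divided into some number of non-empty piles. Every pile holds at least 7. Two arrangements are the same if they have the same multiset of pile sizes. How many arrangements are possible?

Enumerating:
29
22 + 7
21 + 8
20 + 9
19 + 10
18 + 11
17 + 12
16 + 13
15 + 14
15 + 7 + 7
14 + 8 + 7
13 + 9 + 7
13 + 8 + 8
12 + 10 + 7
12 + 9 + 8
11 + 11 + 7
11 + 10 + 8
11 + 9 + 9
10 + 10 + 9
8 + 7 + 7 + 7

20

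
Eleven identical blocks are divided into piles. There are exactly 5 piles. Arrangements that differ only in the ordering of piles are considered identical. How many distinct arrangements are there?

10

They are:
7+1+1+1+1
6+2+1+1+1
5+3+1+1+1
5+2+2+1+1
4+4+1+1+1
4+3+2+1+1
4+2+2+2+1
3+3+3+1+1
3+3+2+2+1
3+2+2+2+2
That's 10 in total.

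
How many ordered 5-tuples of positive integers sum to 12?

330

Place 4 bars in the 11 internal gaps of a row of 12 dots: C(11,4) = 330.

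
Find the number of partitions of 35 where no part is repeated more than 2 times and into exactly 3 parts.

Enumerating by decreasing first part gives 102 partitions in all.

102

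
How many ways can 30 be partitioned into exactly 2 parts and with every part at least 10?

They are:
20 + 10
19 + 11
18 + 12
17 + 13
16 + 14
15 + 15

6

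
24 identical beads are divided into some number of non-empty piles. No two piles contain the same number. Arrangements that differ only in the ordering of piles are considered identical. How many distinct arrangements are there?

Enumerating by decreasing first part gives 122 partitions in all.

122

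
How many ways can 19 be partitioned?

There are 490 such partitions.

490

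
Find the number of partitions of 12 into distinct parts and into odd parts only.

3

Enumerating:
11+1
9+3
7+5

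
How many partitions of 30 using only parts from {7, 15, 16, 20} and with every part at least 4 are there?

2

The partitions of 30 that satisfy the conditions:
16,7,7
15,15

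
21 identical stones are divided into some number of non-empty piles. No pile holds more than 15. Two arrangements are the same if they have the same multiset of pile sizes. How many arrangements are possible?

773

Counting exhaustively, 773 partitions satisfy the conditions.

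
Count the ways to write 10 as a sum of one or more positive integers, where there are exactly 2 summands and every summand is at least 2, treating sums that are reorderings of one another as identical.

The partitions of 10 that satisfy the conditions:
8+2
7+3
6+4
5+5
That's 4 in total.

4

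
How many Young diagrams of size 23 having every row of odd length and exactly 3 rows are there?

Listing the qualifying partitions of 23:
1 + 1 + 21
1 + 3 + 19
1 + 5 + 17
3 + 3 + 17
1 + 7 + 15
3 + 5 + 15
1 + 9 + 13
3 + 7 + 13
5 + 5 + 13
1 + 11 + 11
3 + 9 + 11
5 + 7 + 11
5 + 9 + 9
7 + 7 + 9

14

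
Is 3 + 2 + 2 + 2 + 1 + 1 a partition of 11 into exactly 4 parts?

The parts sum to 11, and the condition 'there are exactly 4 summands' is violated.

No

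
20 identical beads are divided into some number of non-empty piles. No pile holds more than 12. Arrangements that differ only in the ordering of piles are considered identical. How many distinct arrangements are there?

582

Systematic enumeration (by largest part, then next-largest, …) yields 582.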